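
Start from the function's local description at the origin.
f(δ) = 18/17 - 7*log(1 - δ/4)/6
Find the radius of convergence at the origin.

The radius of convergence is 4.

Branch term (-7/6)*log(1 - δ/(4)): its argument vanishes at δ = 4, a logarithmic branch point, modulus 4.
The radius of convergence is the smallest modulus among the singular points: 4.


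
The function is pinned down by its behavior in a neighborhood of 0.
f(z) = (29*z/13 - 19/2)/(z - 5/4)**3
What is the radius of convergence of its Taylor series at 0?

Denominator factor (z - 5/4)^3: pole of order 3 at 5/4, modulus 5/4.
The radius of convergence is the smallest modulus among the singular points: 5/4.

The radius of convergence is 5/4.


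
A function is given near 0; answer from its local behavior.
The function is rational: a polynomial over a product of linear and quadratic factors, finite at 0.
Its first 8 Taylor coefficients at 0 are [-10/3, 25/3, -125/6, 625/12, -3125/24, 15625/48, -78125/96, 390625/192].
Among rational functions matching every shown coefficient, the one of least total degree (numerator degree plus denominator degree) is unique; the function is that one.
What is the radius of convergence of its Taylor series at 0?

The radius of convergence is 2/5.

No rational of total degree below 1 reproduces all 8 coefficients; solving the [0/1] Pade equations on them gives f(χ) = -4/(3*(χ + 2/5)), whose expansion matches every shown term.
Denominator factor (χ + 2/5): pole of order 1 at -2/5, modulus 2/5.
The radius of convergence is the smallest modulus among the singular points: 2/5.


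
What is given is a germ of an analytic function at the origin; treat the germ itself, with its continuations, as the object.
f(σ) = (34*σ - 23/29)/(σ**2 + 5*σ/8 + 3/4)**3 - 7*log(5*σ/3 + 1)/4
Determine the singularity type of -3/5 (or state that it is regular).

The point is a logarithmic branch point.

The term (-7/4)*log(1 - σ/(-3/5)) has argument 1 - -3/5/(-3/5) = 0 at -3/5: a logarithmic (infinitely-sheeted) branch point; the remaining terms are analytic or single-valued there.


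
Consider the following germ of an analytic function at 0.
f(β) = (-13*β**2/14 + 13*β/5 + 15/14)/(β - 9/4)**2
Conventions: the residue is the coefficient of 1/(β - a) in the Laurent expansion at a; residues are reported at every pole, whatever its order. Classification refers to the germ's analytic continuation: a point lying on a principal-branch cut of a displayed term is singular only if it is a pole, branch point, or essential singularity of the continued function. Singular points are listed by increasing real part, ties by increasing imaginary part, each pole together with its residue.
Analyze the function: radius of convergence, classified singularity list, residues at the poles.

Denominator factor (β - 9/4)^2: pole of order 2 at 9/4, modulus 9/4.
The radius of convergence is the smallest modulus among the singular points: 9/4.
At the order-2 pole 9/4 set g(β) = (β - (9/4))^2*f(β) = -13*β**2/14 + 13*β/5 + 15/14.
Order-2 pole: residue = g'(a); g'(9/4) = -221/140, so the residue is -221/140.

Radius of convergence at 0: 9/4.
At 9/4: a pole of order 2; residue -221/140.


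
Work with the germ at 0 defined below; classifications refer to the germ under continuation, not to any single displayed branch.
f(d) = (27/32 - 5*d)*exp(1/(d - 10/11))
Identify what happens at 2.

There is no denominator, hence no pole anywhere.
The essential point of exp(1/(d - (10/11))) is 10/11, not 2.
So the germ continues analytically to 2.

The point is a regular point.


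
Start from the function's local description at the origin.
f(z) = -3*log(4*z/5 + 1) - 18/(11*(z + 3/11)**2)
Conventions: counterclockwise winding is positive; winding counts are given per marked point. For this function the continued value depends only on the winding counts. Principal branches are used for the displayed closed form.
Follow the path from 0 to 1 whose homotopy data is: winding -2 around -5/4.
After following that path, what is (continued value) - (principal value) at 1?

Continued minus principal equals (12)*pi*i.

The rational part is single-valued and drops out of the difference; each branch term changes only by its own monodromy.
(-3)*log(1 - z/(-5/4)): each positive loop around -5/4 adds 2*pi*i to the log, so winding -2 contributes (-3)*(-2)*2*pi*i = (12)*pi*i.
Summing the contributions at z = 1 gives (12)*pi*i.


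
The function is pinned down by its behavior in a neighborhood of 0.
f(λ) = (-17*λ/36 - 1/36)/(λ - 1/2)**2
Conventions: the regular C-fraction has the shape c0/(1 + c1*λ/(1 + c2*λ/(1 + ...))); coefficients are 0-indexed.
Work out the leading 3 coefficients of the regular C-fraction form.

The regular C-fraction coefficients are [-1/9, -21, 361/21].

Taylor coefficients (expand at 0): a_0 = -1/9, a_1 = -7/3, a_2 = -80/9.
c0 = a_0 = -1/9. Peel one level at a time: if S = 1 + c*λ/S' with S'(0) = 1, then c is the λ-coefficient of S and S' = c*λ/(S - 1).
S_1 = c0/f = 1 + (-21)*λ + (361)*λ^2 + ...; c1 = -21.
S_2 = c1*λ/(S_1 - 1) = 1 + (361/21)*λ + ...; c2 = 361/21.


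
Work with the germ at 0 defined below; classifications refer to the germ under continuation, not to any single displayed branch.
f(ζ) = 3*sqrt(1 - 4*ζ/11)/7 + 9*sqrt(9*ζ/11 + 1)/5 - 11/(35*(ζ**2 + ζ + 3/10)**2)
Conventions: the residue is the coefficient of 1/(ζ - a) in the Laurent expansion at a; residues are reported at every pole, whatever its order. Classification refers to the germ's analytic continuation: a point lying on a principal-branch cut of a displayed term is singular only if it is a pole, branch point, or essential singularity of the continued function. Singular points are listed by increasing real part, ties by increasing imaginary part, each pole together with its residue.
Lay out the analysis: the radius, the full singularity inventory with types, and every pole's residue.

Denominator factor (ζ**2 + ζ + 3/10)^2: discriminant -1/5, complex-conjugate roots (-1/2) + ((1/10)*sqrt(5))*i and (-1/2) - ((1/10)*sqrt(5))*i; poles of order 2, moduli (1/10)*sqrt(30) and (1/10)*sqrt(30).
Branch term (9/5)*sqrt(1 - ζ/(-11/9)): its argument vanishes at ζ = -11/9, a square-root branch point, modulus 11/9.
Branch term (3/7)*sqrt(1 - ζ/(11/4)): its argument vanishes at ζ = 11/4, a square-root branch point, modulus 11/4.
The radius of convergence is the smallest modulus among the singular points: (1/10)*sqrt(30).
The branch terms are analytic at (-1/2) - ((1/10)*sqrt(5))*i and contribute nothing to the residue; only the rational part matters.
The factor ζ**2 + ζ + 3/10 splits as (ζ - a)(ζ - a') with a = (-1/2) - ((1/10)*sqrt(5))*i, a' = (-1/2) + ((1/10)*sqrt(5))*i. At the order-2 pole a set g(ζ) = (ζ - a)^2*(rational part) = [-11/35] / (ζ - a')^2.
Order-2 pole: residue = g'(a); g'((-1/2) - ((1/10)*sqrt(5))*i) = -((22/7)*sqrt(5))*i, so the residue is -((22/7)*sqrt(5))*i.
The branch terms are analytic at (-1/2) + ((1/10)*sqrt(5))*i and contribute nothing to the residue; only the rational part matters.
The factor ζ**2 + ζ + 3/10 splits as (ζ - a)(ζ - a') with a = (-1/2) + ((1/10)*sqrt(5))*i, a' = (-1/2) - ((1/10)*sqrt(5))*i. At the order-2 pole a set g(ζ) = (ζ - a)^2*(rational part) = [-11/35] / (ζ - a')^2.
Order-2 pole: residue = g'(a); g'((-1/2) + ((1/10)*sqrt(5))*i) = ((22/7)*sqrt(5))*i, so the residue is ((22/7)*sqrt(5))*i.
List the singular points by increasing real part (a conjugate pair: the negative imaginary part first).

Radius of convergence at 0: (1/10)*sqrt(30).
At -11/9: an algebraic (square-root) branch point.
At (-1/2) - ((1/10)*sqrt(5))*i: a pole of order 2; residue -((22/7)*sqrt(5))*i.
At (-1/2) + ((1/10)*sqrt(5))*i: a pole of order 2; residue ((22/7)*sqrt(5))*i.
At 11/4: an algebraic (square-root) branch point.


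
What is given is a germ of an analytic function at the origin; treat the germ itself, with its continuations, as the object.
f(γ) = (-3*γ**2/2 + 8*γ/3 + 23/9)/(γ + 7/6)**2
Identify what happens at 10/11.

Denominator factors: γ + 7/6 = 137/66 at γ = 10/11 — none vanishes.
So the germ continues analytically to 10/11.

The point is a regular point.


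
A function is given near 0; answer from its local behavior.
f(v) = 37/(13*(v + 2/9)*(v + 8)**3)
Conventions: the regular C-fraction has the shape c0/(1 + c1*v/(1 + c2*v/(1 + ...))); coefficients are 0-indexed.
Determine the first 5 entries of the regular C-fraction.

The regular C-fraction coefficients are [333/13312, 39/8, -37/104, 1345/5772, -20501/477744].

Taylor coefficients (expand at 0): a_0 = 333/13312, a_1 = -999/8192, a_2 = 234765/425984, a_3 = -8453205/3407872, a_4 = 46818135/4194304.
c0 = a_0 = 333/13312. Peel one level at a time: if S = 1 + c*v/S' with S'(0) = 1, then c is the v-coefficient of S and S' = c*v/(S - 1).
S_1 = c0/f = 1 + (39/8)*v + (111/64)*v^2 + ...; c1 = 39/8.
S_2 = c1*v/(S_1 - 1) = 1 + (-37/104)*v + (1345/16224)*v^2 + ...; c2 = -37/104.
S_3 = c2*v/(S_2 - 1) = 1 + (1345/5772)*v + (7885/788544)*v^2 + ...; c3 = 1345/5772.
S_4 = c3*v/(S_3 - 1) = 1 + (-20501/477744)*v + ...; c4 = -20501/477744.


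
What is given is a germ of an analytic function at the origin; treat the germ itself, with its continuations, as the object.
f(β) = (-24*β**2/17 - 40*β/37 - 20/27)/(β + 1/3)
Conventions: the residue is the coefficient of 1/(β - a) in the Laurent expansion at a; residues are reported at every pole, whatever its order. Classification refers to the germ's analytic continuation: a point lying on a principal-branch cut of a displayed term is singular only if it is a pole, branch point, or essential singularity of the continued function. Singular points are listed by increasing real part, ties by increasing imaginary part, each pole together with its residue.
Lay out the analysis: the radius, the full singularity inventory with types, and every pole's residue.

Radius of convergence at 0: 1/3.
At -1/3: a pole of order 1; residue -9124/16983.

Denominator factor (β + 1/3): pole of order 1 at -1/3, modulus 1/3.
The radius of convergence is the smallest modulus among the singular points: 1/3.
At the order-1 pole -1/3 set g(β) = (β - (-1/3))*f(β) = -24*β**2/17 - 40*β/37 - 20/27.
Simple pole: residue = g(a) at a = -1/3, which is -9124/16983.


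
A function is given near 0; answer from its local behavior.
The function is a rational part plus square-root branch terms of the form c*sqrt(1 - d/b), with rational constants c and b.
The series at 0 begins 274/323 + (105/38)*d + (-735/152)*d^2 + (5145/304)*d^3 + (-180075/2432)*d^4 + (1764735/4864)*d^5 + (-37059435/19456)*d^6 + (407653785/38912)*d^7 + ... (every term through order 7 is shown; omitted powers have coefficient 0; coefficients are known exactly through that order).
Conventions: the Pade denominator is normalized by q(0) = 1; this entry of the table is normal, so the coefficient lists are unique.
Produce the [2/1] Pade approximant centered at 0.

The Pade approximant has numerator coefficients [274/323, 3703/646, 735/152]; denominator coefficients [1, 7/2].

Taylor coefficients needed (read off): a_0 = 274/323, a_1 = 105/38, a_2 = -735/152, a_3 = 5145/304.
Write the denominator as Q(d) = 1 + q1*d. Requiring Q*f - P = O(d^4) with deg P <= 2 kills the coefficients of d^3..d^3 in Q*f:
  d^3: a_3 + q1*a_2 = 0, i.e. 5145/304 + (-735/152)*q1 = 0.
Solving this linear system: q1 = 7/2.
The numerator is Q*f truncated at degree 2: P0 = a_0 = 274/323; P1 = a_1 + q1*a_0 = 3703/646; P2 = a_2 + q1*a_1 = 735/152.


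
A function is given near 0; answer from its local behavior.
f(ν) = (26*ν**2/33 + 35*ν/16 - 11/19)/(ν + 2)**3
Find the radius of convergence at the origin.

Denominator factor (ν + 2)^3: pole of order 3 at -2, modulus 2.
The radius of convergence is the smallest modulus among the singular points: 2.

The radius of convergence is 2.


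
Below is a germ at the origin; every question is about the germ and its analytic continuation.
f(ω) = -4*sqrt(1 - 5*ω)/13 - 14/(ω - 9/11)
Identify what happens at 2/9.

The point is a regular point.

Denominator factors: ω - 9/11 = -59/99 at ω = 2/9 — none vanishes.
Branch term sqrt(1 - ω/(1/5)): argument at 2/9 is -1/9, nonzero, so 2/9 is not its branch point (a point on a principal cut is still regular for the continued germ).
So the germ continues analytically to 2/9.


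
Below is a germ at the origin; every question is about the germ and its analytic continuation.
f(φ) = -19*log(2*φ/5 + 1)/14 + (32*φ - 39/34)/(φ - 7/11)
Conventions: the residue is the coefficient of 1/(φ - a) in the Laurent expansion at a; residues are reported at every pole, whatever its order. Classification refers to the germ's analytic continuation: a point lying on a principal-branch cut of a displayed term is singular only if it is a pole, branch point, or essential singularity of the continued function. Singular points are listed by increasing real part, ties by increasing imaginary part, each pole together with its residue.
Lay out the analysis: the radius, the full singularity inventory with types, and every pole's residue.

Denominator factor (φ - 7/11): pole of order 1 at 7/11, modulus 7/11.
Branch term (-19/14)*log(1 - φ/(-5/2)): its argument vanishes at φ = -5/2, a logarithmic branch point, modulus 5/2.
The radius of convergence is the smallest modulus among the singular points: 7/11.
The branch term is analytic at 7/11 and contributes nothing to the residue; only the rational part matters.
At the order-1 pole 7/11 set g(φ) = (φ - (7/11))*(rational part) = 32*φ - 39/34.
Simple pole: residue = g(a) at a = 7/11, which is 7187/374.
List the singular points by increasing real part (a conjugate pair: the negative imaginary part first).

Radius of convergence at 0: 7/11.
At -5/2: a logarithmic branch point.
At 7/11: a pole of order 1; residue 7187/374.


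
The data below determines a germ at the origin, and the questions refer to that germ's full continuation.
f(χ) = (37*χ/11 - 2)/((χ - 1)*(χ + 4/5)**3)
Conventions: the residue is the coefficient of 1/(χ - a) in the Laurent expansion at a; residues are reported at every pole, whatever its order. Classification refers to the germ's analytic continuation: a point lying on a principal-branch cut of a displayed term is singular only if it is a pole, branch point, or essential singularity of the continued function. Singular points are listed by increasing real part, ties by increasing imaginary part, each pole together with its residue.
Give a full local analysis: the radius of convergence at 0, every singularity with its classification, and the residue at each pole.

Denominator factor (χ - 1): pole of order 1 at 1, modulus 1.
Denominator factor (χ + 4/5)^3: pole of order 3 at -4/5, modulus 4/5.
The radius of convergence is the smallest modulus among the singular points: 4/5.
At the order-3 pole -4/5 set g(χ) = (χ - (-4/5))^3*f(χ) = (37*χ/11 - 2)/(χ - 1).
Order-3 pole: residue = g''(a)/2; g''(-4/5) = -1250/2673, so the residue is -625/2673.
At the order-1 pole 1 set g(χ) = (χ - (1))*f(χ) = (37*χ/11 - 2)/(χ + 4/5)**3.
Simple pole: residue = g(a) at a = 1, which is 625/2673.
List the singular points by increasing real part (a conjugate pair: the negative imaginary part first).

Radius of convergence at 0: 4/5.
At -4/5: a pole of order 3; residue -625/2673.
At 1: a pole of order 1; residue 625/2673.


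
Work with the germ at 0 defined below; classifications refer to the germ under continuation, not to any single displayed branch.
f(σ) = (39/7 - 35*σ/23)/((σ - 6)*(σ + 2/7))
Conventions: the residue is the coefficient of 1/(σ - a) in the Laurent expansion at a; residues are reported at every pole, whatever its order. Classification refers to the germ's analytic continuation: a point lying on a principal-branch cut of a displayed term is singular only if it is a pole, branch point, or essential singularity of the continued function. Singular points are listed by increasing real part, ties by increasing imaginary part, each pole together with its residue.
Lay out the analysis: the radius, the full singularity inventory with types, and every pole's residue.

Denominator factor (σ - 6): pole of order 1 at 6, modulus 6.
Denominator factor (σ + 2/7): pole of order 1 at -2/7, modulus 2/7.
The radius of convergence is the smallest modulus among the singular points: 2/7.
At the order-1 pole -2/7 set g(σ) = (σ - (-2/7))*f(σ) = (39/7 - 35*σ/23)/(σ - 6).
Simple pole: residue = g(a) at a = -2/7, which is -967/1012.
At the order-1 pole 6 set g(σ) = (σ - (6))*f(σ) = (39/7 - 35*σ/23)/(σ + 2/7).
Simple pole: residue = g(a) at a = 6, which is -573/1012.
List the singular points by increasing real part (a conjugate pair: the negative imaginary part first).

Radius of convergence at 0: 2/7.
At -2/7: a pole of order 1; residue -967/1012.
At 6: a pole of order 1; residue -573/1012.


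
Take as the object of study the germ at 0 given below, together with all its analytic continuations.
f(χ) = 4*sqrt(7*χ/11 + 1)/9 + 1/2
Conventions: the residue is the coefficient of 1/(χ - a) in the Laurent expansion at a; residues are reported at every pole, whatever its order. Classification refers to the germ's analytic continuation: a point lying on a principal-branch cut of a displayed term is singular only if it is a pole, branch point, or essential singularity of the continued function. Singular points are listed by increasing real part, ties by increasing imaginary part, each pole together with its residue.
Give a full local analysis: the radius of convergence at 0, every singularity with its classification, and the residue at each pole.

Branch term (4/9)*sqrt(1 - χ/(-11/7)): its argument vanishes at χ = -11/7, a square-root branch point, modulus 11/7.
The radius of convergence is the smallest modulus among the singular points: 11/7.

Radius of convergence at 0: 11/7.
At -11/7: an algebraic (square-root) branch point.


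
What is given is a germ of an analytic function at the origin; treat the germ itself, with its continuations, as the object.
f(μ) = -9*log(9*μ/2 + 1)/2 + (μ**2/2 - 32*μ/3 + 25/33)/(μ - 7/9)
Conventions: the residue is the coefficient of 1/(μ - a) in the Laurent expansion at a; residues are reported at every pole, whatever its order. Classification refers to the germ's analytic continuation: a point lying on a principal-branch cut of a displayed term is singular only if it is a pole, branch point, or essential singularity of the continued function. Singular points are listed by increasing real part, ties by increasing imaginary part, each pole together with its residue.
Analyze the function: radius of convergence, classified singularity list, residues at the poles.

Denominator factor (μ - 7/9): pole of order 1 at 7/9, modulus 7/9.
Branch term (-9/2)*log(1 - μ/(-2/9)): its argument vanishes at μ = -2/9, a logarithmic branch point, modulus 2/9.
The radius of convergence is the smallest modulus among the singular points: 2/9.
The branch term is analytic at 7/9 and contributes nothing to the residue; only the rational part matters.
At the order-1 pole 7/9 set g(μ) = (μ - (7/9))*(rational part) = μ**2/2 - 32*μ/3 + 25/33.
Simple pole: residue = g(a) at a = 7/9, which is -12895/1782.
List the singular points by increasing real part (a conjugate pair: the negative imaginary part first).

Radius of convergence at 0: 2/9.
At -2/9: a logarithmic branch point.
At 7/9: a pole of order 1; residue -12895/1782.


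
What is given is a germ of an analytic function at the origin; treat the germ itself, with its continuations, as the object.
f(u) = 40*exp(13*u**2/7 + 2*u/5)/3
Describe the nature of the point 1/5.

The point is a regular point.

There is no denominator, hence no pole anywhere.
The factor exp(13*u**2/7 + 2*u/5) is entire.
So the germ continues analytically to 1/5.


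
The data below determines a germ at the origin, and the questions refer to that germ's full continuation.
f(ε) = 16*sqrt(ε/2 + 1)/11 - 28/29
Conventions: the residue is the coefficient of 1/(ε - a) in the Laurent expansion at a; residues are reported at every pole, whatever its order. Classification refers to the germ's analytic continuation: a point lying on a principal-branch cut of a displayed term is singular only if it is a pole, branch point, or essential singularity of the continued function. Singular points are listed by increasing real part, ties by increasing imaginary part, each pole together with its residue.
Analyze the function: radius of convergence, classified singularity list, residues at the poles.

Branch term (16/11)*sqrt(1 - ε/(-2)): its argument vanishes at ε = -2, a square-root branch point, modulus 2.
The radius of convergence is the smallest modulus among the singular points: 2.

Radius of convergence at 0: 2.
At -2: an algebraic (square-root) branch point.


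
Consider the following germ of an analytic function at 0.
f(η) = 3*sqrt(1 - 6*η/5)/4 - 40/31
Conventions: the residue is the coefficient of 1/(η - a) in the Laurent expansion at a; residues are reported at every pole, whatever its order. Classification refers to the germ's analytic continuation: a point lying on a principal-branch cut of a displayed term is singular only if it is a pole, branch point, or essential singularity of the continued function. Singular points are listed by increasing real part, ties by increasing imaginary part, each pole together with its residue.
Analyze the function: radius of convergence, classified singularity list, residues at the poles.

Branch term (3/4)*sqrt(1 - η/(5/6)): its argument vanishes at η = 5/6, a square-root branch point, modulus 5/6.
The radius of convergence is the smallest modulus among the singular points: 5/6.

Radius of convergence at 0: 5/6.
At 5/6: an algebraic (square-root) branch point.


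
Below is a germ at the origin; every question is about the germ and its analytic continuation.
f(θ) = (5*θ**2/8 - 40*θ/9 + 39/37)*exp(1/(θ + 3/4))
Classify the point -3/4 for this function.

The point is an essential singularity.

The exponent 1/(θ - (-3/4)) has a pole at -3/4, so exp(1/(θ - (-3/4))) takes every nonzero value near it: an essential singularity (not a pole of any order).


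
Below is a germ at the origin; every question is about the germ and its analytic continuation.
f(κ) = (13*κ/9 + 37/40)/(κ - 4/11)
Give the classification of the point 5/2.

Denominator factors: κ - 4/11 = 47/22 at κ = 5/2 — none vanishes.
So the germ continues analytically to 5/2.

The point is a regular point.


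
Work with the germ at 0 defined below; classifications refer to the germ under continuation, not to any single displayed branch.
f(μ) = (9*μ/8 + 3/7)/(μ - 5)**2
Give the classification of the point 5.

The denominator factor μ - 5 vanishes at 5 and appears to the power 2; the numerator there equals 339/56, nonzero, and no other factor vanishes.
Hence a pole whose order is the multiplicity, 2.

The point is a pole of order 2.


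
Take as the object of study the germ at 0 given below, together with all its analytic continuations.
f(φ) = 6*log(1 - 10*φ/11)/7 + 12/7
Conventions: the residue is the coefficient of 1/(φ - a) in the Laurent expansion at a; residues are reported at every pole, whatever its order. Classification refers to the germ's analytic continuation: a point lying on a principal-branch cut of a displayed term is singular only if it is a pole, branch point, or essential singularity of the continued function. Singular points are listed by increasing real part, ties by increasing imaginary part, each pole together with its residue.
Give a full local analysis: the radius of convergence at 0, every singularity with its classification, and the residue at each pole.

Branch term (6/7)*log(1 - φ/(11/10)): its argument vanishes at φ = 11/10, a logarithmic branch point, modulus 11/10.
The radius of convergence is the smallest modulus among the singular points: 11/10.

Radius of convergence at 0: 11/10.
At 11/10: a logarithmic branch point.


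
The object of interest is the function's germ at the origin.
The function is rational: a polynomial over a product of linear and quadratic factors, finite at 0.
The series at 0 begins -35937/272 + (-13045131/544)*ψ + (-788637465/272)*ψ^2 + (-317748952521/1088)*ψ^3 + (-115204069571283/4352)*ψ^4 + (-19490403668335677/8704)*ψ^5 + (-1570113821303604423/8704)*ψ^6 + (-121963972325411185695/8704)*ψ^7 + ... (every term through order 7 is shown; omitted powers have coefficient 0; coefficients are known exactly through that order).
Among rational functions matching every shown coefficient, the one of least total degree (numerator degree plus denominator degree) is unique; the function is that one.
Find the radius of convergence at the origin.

The radius of convergence is 11/2 - (21/22)*sqrt(33).

No rational of total degree below 6 reproduces all 8 coefficients; solving the [0/6] Pade equations on them gives f(ψ) = -27/(34*(ψ**2 - 11*ψ + 2/11)**3), whose expansion matches every shown term.
Denominator factor (ψ**2 - 11*ψ + 2/11)^3: discriminant 1323/11, real irrational roots 11/2 + (21/22)*sqrt(33) and 11/2 - (21/22)*sqrt(33); poles of order 3, moduli 11/2 + (21/22)*sqrt(33) and 11/2 - (21/22)*sqrt(33).
The radius of convergence is the smallest modulus among the singular points: 11/2 - (21/22)*sqrt(33).


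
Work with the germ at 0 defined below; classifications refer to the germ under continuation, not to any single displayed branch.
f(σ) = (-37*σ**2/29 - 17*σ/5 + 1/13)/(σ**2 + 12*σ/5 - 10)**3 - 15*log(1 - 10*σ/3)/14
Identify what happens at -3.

Denominator factors: σ**2 + 12*σ/5 - 10 = -41/5 at σ = -3 — none vanishes.
Branch term log(1 - σ/(3/10)): argument at -3 is 11, nonzero, so -3 is not its branch point (a point on a principal cut is still regular for the continued germ).
So the germ continues analytically to -3.

The point is a regular point.


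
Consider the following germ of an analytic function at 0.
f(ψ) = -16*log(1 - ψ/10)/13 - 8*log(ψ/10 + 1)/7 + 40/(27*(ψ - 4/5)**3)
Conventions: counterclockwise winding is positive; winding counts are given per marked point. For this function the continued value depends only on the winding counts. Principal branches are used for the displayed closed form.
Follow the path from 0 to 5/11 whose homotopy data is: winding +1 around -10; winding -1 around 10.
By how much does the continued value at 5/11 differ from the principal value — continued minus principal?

Continued minus principal equals (16/91)*pi*i.

The rational part is single-valued and drops out of the difference; each branch term changes only by its own monodromy.
(-8/7)*log(1 - ψ/(-10)): each positive loop around -10 adds 2*pi*i to the log, so winding +1 contributes (-8/7)*(1)*2*pi*i = -(16/7)*pi*i.
(-16/13)*log(1 - ψ/(10)): each positive loop around 10 adds 2*pi*i to the log, so winding -1 contributes (-16/13)*(-1)*2*pi*i = (32/13)*pi*i.
Summing the contributions at ψ = 5/11 gives (16/91)*pi*i.


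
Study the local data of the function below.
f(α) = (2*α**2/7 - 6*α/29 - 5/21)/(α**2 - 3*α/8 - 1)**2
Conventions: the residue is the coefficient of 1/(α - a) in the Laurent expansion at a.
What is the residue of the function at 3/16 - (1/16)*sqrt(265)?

The residue is -(350848/42767025)*sqrt(265).

The factor α**2 - 3*α/8 - 1 splits as (α - a)(α - a') with a = 3/16 - (1/16)*sqrt(265), a' = 3/16 + (1/16)*sqrt(265). At the order-2 pole a set g(α) = (α - a)^2*f(α) = [2*α**2/7 - 6*α/29 - 5/21] / (α - a')^2.
Order-2 pole: residue = g'(a); g'(3/16 - (1/16)*sqrt(265)) = -(350848/42767025)*sqrt(265), so the residue is -(350848/42767025)*sqrt(265).


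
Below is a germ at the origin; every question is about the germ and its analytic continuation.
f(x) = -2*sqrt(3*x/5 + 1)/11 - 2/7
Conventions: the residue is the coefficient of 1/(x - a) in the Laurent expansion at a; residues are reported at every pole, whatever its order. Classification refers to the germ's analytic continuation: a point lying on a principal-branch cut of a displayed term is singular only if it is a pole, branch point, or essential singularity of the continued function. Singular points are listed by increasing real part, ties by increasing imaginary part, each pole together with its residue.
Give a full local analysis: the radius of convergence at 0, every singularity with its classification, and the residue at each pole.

Radius of convergence at 0: 5/3.
At -5/3: an algebraic (square-root) branch point.

Branch term (-2/11)*sqrt(1 - x/(-5/3)): its argument vanishes at x = -5/3, a square-root branch point, modulus 5/3.
The radius of convergence is the smallest modulus among the singular points: 5/3.


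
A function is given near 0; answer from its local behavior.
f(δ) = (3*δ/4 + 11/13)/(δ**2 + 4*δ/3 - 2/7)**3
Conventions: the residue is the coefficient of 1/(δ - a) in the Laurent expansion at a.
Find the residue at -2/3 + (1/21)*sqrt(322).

The factor δ**2 + 4*δ/3 - 2/7 splits as (δ - a)(δ - a') with a = -2/3 + (1/21)*sqrt(322), a' = -2/3 - (1/21)*sqrt(322). At the order-3 pole a set g(δ) = (δ - a)^3*f(δ) = [3*δ/4 + 11/13] / (δ - a')^3.
Order-3 pole: residue = g''(a)/2; g''(-2/3 + (1/21)*sqrt(322)) = (321489/20245888)*sqrt(322), so the residue is (321489/40491776)*sqrt(322).

The residue is (321489/40491776)*sqrt(322).


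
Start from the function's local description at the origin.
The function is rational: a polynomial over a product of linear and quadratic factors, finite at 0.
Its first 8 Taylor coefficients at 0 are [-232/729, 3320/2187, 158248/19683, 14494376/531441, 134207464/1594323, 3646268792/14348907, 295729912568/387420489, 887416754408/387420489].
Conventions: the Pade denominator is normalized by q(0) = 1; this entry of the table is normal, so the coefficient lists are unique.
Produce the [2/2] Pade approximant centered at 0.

Taylor coefficients needed (read off): a_0 = -232/729, a_1 = 3320/2187, a_2 = 158248/19683, a_3 = 14494376/531441, a_4 = 134207464/1594323.
Write the denominator as Q(j) = 1 + q1*j + q2*j^2. Requiring Q*f - P = O(j^5) with deg P <= 2 kills the coefficients of j^3..j^4 in Q*f:
  j^3: a_3 + q1*a_2 + q2*a_1 = 0, i.e. 14494376/531441 + (158248/19683)*q1 + (3320/2187)*q2 = 0.
  j^4: a_4 + q1*a_3 + q2*a_2 = 0, i.e. 134207464/1594323 + (14494376/531441)*q1 + (158248/19683)*q2 = 0.
Solving this linear system: q1 = -116821249/29669634, q2 = 2312545259/801080118.
The numerator is Q*f truncated at degree 2: P0 = a_0 = -232/729; P1 = a_1 + q1*a_0 = 29968462364/10814581593; P2 = a_2 + q1*a_1 + q2*a_0 = 334015410512/291993703011.

The Pade approximant has numerator coefficients [-232/729, 29968462364/10814581593, 334015410512/291993703011]; denominator coefficients [1, -116821249/29669634, 2312545259/801080118].


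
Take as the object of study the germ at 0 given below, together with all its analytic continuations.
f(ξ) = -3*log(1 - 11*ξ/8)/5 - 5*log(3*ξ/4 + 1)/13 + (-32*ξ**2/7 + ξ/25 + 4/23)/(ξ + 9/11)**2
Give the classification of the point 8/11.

The term (-3/5)*log(1 - ξ/(8/11)) has argument 1 - 8/11/(8/11) = 0 at 8/11: a logarithmic (infinitely-sheeted) branch point; the remaining terms are analytic or single-valued there.

The point is a logarithmic branch point.


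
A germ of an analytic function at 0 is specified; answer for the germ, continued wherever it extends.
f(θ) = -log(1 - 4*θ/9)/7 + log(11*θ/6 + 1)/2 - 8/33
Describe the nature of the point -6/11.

The point is a logarithmic branch point.

The term (1/2)*log(1 - θ/(-6/11)) has argument 1 - -6/11/(-6/11) = 0 at -6/11: a logarithmic (infinitely-sheeted) branch point; the remaining terms are analytic or single-valued there.


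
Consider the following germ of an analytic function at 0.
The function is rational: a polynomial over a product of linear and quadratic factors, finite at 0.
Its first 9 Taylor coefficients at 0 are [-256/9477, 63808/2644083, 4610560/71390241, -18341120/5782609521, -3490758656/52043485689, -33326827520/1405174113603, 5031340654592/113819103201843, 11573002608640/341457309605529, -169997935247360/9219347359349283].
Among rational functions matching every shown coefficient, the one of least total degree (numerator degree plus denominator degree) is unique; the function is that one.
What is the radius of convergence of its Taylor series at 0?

No rational of total degree below 7 reproduces all 9 coefficients; solving the [1/6] Pade equations on them gives f(λ) = (17*λ/31 - 4/13)/(λ**2 - 2*λ/3 + 9/4)**3, whose expansion matches every shown term.
Denominator factor (λ**2 - 2*λ/3 + 9/4)^3: discriminant -77/9, complex-conjugate roots (1/3) + ((1/6)*sqrt(77))*i and (1/3) - ((1/6)*sqrt(77))*i; poles of order 3, moduli 3/2 and 3/2.
The radius of convergence is the smallest modulus among the singular points: 3/2.

The radius of convergence is 3/2.


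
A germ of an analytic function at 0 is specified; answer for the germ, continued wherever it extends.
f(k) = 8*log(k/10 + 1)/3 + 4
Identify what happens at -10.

The point is a logarithmic branch point.

The term (8/3)*log(1 - k/(-10)) has argument 1 - -10/(-10) = 0 at -10: a logarithmic (infinitely-sheeted) branch point; the remaining terms are analytic or single-valued there.


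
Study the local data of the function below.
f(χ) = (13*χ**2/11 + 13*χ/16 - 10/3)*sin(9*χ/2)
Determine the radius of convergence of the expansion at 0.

The factor sin(9*χ/2) is entire and contributes no finite singular point.
The polynomial part has no poles.
No finite singular points: the Taylor series at 0 converges everywhere.

The radius of convergence is infinite.


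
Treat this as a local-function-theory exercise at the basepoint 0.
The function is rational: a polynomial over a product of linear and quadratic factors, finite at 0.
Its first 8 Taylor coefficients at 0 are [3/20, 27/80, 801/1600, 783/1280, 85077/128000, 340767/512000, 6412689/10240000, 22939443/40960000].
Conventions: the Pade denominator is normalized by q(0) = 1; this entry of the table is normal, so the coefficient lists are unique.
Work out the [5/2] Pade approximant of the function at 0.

The Pade approximant has numerator coefficients [3/20, 437949/5006630, 117909/2503315, 56538/2503315, 22356/2503315, 5832/2503315]; denominator coefficients [1, -3338103/2002652, 14557287/20026520].

Taylor coefficients needed (read off): a_0 = 3/20, a_1 = 27/80, a_2 = 801/1600, a_3 = 783/1280, a_4 = 85077/128000, a_5 = 340767/512000, a_6 = 6412689/10240000, a_7 = 22939443/40960000.
Write the denominator as Q(δ) = 1 + q1*δ + q2*δ^2. Requiring Q*f - P = O(δ^8) with deg P <= 5 kills the coefficients of δ^6..δ^7 in Q*f:
  δ^6: a_6 + q1*a_5 + q2*a_4 = 0, i.e. 6412689/10240000 + (340767/512000)*q1 + (85077/128000)*q2 = 0.
  δ^7: a_7 + q1*a_6 + q2*a_5 = 0, i.e. 22939443/40960000 + (6412689/10240000)*q1 + (340767/512000)*q2 = 0.
Solving this linear system: q1 = -3338103/2002652, q2 = 14557287/20026520.
The numerator is Q*f truncated at degree 5: P0 = a_0 = 3/20; P1 = a_1 + q1*a_0 = 437949/5006630; P2 = a_2 + q1*a_1 + q2*a_0 = 117909/2503315; P3 = a_3 + q1*a_2 + q2*a_1 = 56538/2503315; P4 = a_4 + q1*a_3 + q2*a_2 = 22356/2503315; P5 = a_5 + q1*a_4 + q2*a_3 = 5832/2503315.


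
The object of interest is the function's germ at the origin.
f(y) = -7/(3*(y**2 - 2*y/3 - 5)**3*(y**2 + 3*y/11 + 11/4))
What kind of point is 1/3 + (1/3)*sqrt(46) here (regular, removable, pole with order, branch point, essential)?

The point is a pole of order 3.

The denominator factor y**2 - 2*y/3 - 5 vanishes at 1/3 + (1/3)*sqrt(46) and appears to the power 3; the numerator there equals -7/3, nonzero, and no other factor vanishes.
Hence a pole whose order is the multiplicity, 3.


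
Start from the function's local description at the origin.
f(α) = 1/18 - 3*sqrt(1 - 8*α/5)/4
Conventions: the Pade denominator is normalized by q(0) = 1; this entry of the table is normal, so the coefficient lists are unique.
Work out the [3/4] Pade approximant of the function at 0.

Taylor coefficients needed (expand at 0): a_0 = -25/36, a_1 = 3/5, a_2 = 6/25, a_3 = 24/125, a_4 = 24/125, a_5 = 672/3125, a_6 = 4032/15625, a_7 = 25344/78125.
Write the denominator as Q(α) = 1 + q1*α + q2*α^2 + q3*α^3 + q4*α^4. Requiring Q*f - P = O(α^8) with deg P <= 3 kills the coefficients of α^4..α^7 in Q*f:
  α^4: a_4 + q1*a_3 + q2*a_2 + q3*a_1 + q4*a_0 = 0, i.e. 24/125 + (24/125)*q1 + (6/25)*q2 + (3/5)*q3 + (-25/36)*q4 = 0.
  α^5: a_5 + q1*a_4 + q2*a_3 + q3*a_2 + q4*a_1 = 0, i.e. 672/3125 + (24/125)*q1 + (24/125)*q2 + (6/25)*q3 + (3/5)*q4 = 0.
  α^6: a_6 + q1*a_5 + q2*a_4 + q3*a_3 + q4*a_2 = 0, i.e. 4032/15625 + (672/3125)*q1 + (24/125)*q2 + (24/125)*q3 + (6/25)*q4 = 0.
  α^7: a_7 + q1*a_6 + q2*a_5 + q3*a_4 + q4*a_3 = 0, i.e. 25344/78125 + (4032/15625)*q1 + (672/3125)*q2 + (24/125)*q3 + (24/125)*q4 = 0.
Solving this linear system: q1 = -2136/935, q2 = 256/187, q3 = -3392/23375, q4 = -864/116875.
The numerator is Q*f truncated at degree 3: P0 = a_0 = -25/36; P1 = a_1 + q1*a_0 = 6133/2805; P2 = a_2 + q1*a_1 + q2*a_0 = -87574/42075; P3 = a_3 + q1*a_2 + q2*a_1 + q3*a_0 = 119048/210375.

The Pade approximant has numerator coefficients [-25/36, 6133/2805, -87574/42075, 119048/210375]; denominator coefficients [1, -2136/935, 256/187, -3392/23375, -864/116875].


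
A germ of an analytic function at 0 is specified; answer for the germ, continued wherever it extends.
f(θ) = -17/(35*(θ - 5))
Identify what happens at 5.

The point is a pole of order 1.

The denominator factor θ - 5 vanishes at 5 and appears to the power 1; the numerator there equals -17/35, nonzero, and no other factor vanishes.
Hence a pole whose order is the multiplicity, 1.


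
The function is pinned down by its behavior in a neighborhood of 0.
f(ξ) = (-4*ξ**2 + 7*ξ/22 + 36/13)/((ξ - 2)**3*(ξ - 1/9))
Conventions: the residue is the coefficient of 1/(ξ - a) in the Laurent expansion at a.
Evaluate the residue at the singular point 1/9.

At the order-1 pole 1/9 set g(ξ) = (ξ - (1/9))*f(ξ) = (-4*ξ**2 + 7*ξ/22 + 36/13)/(ξ - 2)**3.
Simple pole: residue = g(a) at a = 1/9, which is -574443/1405118.

The residue is -574443/1405118.


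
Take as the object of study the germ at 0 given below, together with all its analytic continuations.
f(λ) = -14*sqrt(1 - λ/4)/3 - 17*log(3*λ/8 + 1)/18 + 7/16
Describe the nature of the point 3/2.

The point is a regular point.

There is no denominator, hence no pole anywhere.
Branch term sqrt(1 - λ/(4)): argument at 3/2 is 5/8, nonzero, so 3/2 is not its branch point (a point on a principal cut is still regular for the continued germ).
Branch term log(1 - λ/(-8/3)): argument at 3/2 is 25/16, nonzero, so 3/2 is not its branch point (a point on a principal cut is still regular for the continued germ).
So the germ continues analytically to 3/2.


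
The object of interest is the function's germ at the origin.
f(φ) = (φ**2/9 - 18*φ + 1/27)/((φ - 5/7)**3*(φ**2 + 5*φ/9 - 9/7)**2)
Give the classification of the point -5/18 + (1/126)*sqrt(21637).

The point is a pole of order 2.

The denominator factor φ**2 + 5*φ/9 - 9/7 vanishes at -5/18 + (1/126)*sqrt(21637) and appears to the power 2; the numerator there equals 53041/10206 - (209/1458)*sqrt(21637), nonzero, and no other factor vanishes.
Hence a pole whose order is the multiplicity, 2.


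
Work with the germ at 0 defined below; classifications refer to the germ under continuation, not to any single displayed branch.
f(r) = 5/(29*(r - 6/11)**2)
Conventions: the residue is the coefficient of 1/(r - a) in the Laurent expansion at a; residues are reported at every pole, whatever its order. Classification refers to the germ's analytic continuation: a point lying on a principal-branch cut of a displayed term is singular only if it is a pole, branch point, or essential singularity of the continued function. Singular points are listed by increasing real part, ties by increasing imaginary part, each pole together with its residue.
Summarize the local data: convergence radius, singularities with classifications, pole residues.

Radius of convergence at 0: 6/11.
At 6/11: a pole of order 2; residue 0.

Denominator factor (r - 6/11)^2: pole of order 2 at 6/11, modulus 6/11.
The radius of convergence is the smallest modulus among the singular points: 6/11.
At the order-2 pole 6/11 set g(r) = (r - (6/11))^2*f(r) = 5/29.
Order-2 pole: residue = g'(a); g'(6/11) = 0, so the residue is 0.
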